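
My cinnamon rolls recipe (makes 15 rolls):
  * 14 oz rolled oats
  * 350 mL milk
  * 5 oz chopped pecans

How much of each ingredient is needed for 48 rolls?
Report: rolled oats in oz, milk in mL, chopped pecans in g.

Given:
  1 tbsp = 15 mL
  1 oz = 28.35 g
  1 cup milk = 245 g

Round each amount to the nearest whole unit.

Scaling factor: 48/15 = 16/5 = 3.2.
rolled oats: 14 oz × 16/5 ≈ 45 oz
milk: 350 mL × 16/5 = 1120 mL
chopped pecans: 5 oz × 16/5 × 28.35 g/oz ≈ 454 g

rolled oats: 45 oz; milk: 1120 mL; chopped pecans: 454 g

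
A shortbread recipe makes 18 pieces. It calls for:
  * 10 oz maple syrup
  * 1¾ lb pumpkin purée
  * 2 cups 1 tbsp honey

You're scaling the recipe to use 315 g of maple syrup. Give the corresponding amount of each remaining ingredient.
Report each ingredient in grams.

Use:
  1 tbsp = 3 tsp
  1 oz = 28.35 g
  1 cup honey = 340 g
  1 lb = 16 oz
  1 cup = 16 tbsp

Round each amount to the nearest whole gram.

The original recipe has 283.5 g of maple syrup, so the scaling factor is 315 ÷ 283.5 = 10/9.
pumpkin purée: 1.75 lb × 10/9 × 16 oz/lb × 28.35 g/oz = 882 g
honey: (2 cup + 1 tbsp = 2.0625 cup) × 10/9 × 340 g/cup ≈ 779 g

pumpkin purée: 882 g; honey: 779 g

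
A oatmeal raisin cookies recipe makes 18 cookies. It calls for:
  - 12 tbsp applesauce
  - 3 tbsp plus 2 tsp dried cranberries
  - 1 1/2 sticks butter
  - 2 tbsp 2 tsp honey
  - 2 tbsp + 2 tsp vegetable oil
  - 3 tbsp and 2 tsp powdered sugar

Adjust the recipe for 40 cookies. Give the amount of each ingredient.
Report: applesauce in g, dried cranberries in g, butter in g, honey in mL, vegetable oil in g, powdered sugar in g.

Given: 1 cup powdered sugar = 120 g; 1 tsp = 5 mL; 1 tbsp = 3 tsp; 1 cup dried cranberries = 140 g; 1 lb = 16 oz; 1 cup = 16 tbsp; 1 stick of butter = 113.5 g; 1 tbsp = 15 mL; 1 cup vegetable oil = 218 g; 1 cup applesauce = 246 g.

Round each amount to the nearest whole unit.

Scaling factor: 40/18 = 20/9.
applesauce: 12 tbsp × 20/9 ÷ 16 tbsp/cup × 246 g/cup = 410 g
dried cranberries: (3 tbsp + 2 tsp = 11/3 tbsp) × 20/9 ÷ 16 tbsp/cup × 140 g/cup ≈ 71 g
butter: 1.5 stick × 20/9 × 113.5 g/stick ≈ 378 g
honey: (2 tbsp + 2 tsp = 8/3 tbsp) × 20/9 × 15 mL/tbsp ≈ 89 mL
vegetable oil: (2 tbsp + 2 tsp = 8/3 tbsp) × 20/9 ÷ 16 tbsp/cup × 218 g/cup ≈ 81 g
powdered sugar: (3 tbsp + 2 tsp = 11/3 tbsp) × 20/9 ÷ 16 tbsp/cup × 120 g/cup ≈ 61 g

applesauce: 410 g; dried cranberries: 71 g; butter: 378 g; honey: 89 mL; vegetable oil: 81 g; powdered sugar: 61 g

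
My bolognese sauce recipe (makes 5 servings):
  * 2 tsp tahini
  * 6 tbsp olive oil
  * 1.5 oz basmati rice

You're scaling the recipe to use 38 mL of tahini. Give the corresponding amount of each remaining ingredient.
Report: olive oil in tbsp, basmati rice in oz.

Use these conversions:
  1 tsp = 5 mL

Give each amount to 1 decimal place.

The original recipe has 10 mL of tahini, so the scaling factor is 38 ÷ 10 = 19/5 = 3.8.
olive oil: 6 tbsp × 19/5 = 22.8 tbsp
basmati rice: 1.5 oz × 19/5 = 5.7 oz

olive oil: 22.8 tbsp; basmati rice: 5.7 oz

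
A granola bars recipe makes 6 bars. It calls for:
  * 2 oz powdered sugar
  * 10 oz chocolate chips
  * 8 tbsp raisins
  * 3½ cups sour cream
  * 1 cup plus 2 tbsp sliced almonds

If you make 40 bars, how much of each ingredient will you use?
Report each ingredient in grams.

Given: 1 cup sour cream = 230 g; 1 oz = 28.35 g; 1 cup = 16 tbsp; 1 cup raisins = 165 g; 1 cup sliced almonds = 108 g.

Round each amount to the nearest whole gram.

Scaling factor: 40/6 = 20/3.
powdered sugar: 2 oz × 20/3 × 28.35 g/oz = 378 g
chocolate chips: 10 oz × 20/3 × 28.35 g/oz = 1890 g
raisins: 8 tbsp × 20/3 ÷ 16 tbsp/cup × 165 g/cup = 550 g
sour cream: 3.5 cup × 20/3 × 230 g/cup ≈ 5367 g
sliced almonds: (1 cup + 2 tbsp = 1.125 cup) × 20/3 × 108 g/cup = 810 g

powdered sugar: 378 g; chocolate chips: 1890 g; raisins: 550 g; sour cream: 5367 g; sliced almonds: 810 g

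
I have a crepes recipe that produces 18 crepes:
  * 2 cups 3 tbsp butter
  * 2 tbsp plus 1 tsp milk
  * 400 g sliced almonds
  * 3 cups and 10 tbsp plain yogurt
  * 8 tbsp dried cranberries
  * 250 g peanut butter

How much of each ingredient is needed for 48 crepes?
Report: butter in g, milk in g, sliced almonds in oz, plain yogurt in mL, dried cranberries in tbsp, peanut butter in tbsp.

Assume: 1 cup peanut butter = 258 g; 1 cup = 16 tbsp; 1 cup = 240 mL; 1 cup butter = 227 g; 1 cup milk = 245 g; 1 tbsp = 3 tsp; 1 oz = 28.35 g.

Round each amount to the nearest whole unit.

butter: 1324 g; milk: 95 g; sliced almonds: 38 oz; plain yogurt: 2320 mL; dried cranberries: 21 tbsp; peanut butter: 41 tbsp

Scaling factor: 48/18 = 8/3.
butter: (2 cup + 3 tbsp = 2.1875 cup) × 8/3 × 227 g/cup ≈ 1324 g
milk: (2 tbsp + 1 tsp = 7/3 tbsp) × 8/3 ÷ 16 tbsp/cup × 245 g/cup ≈ 95 g
sliced almonds: 400 g × 8/3 ÷ 28.35 g/oz ≈ 38 oz
plain yogurt: (3 cup + 10 tbsp = 3.625 cup) × 8/3 × 240 mL/cup = 2320 mL
dried cranberries: 8 tbsp × 8/3 ≈ 21 tbsp
peanut butter: 250 g × 8/3 ÷ 258 g/cup × 16 tbsp/cup ≈ 41 tbsp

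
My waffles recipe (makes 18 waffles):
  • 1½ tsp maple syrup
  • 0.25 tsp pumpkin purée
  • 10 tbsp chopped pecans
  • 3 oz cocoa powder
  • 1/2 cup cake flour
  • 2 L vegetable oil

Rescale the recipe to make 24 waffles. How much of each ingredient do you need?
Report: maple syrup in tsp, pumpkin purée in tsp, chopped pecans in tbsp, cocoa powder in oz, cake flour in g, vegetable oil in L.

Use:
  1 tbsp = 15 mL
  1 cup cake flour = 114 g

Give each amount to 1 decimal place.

Scaling factor: 24/18 = 4/3.
maple syrup: 1.5 tsp × 4/3 = 2.0 tsp
pumpkin purée: 0.25 tsp × 4/3 ≈ 0.3 tsp
chopped pecans: 10 tbsp × 4/3 ≈ 13.3 tbsp
cocoa powder: 3 oz × 4/3 = 4.0 oz
cake flour: 0.5 cup × 4/3 × 114 g/cup = 76.0 g
vegetable oil: 2 L × 4/3 ≈ 2.7 L

maple syrup: 2.0 tsp; pumpkin purée: 0.3 tsp; chopped pecans: 13.3 tbsp; cocoa powder: 4.0 oz; cake flour: 76.0 g; vegetable oil: 2.7 L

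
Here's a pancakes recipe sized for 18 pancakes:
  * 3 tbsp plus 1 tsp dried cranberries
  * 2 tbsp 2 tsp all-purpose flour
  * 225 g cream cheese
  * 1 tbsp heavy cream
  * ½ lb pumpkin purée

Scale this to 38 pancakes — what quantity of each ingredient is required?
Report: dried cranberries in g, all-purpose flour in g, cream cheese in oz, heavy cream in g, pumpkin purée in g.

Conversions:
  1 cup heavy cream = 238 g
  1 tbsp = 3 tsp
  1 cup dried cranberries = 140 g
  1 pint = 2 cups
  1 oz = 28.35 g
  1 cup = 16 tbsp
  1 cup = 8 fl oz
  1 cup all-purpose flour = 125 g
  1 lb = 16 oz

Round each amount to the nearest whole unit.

dried cranberries: 62 g; all-purpose flour: 44 g; cream cheese: 17 oz; heavy cream: 31 g; pumpkin purée: 479 g

Scaling factor: 38/18 = 19/9.
dried cranberries: (3 tbsp + 1 tsp = 10/3 tbsp) × 19/9 ÷ 16 tbsp/cup × 140 g/cup ≈ 62 g
all-purpose flour: (2 tbsp + 2 tsp = 8/3 tbsp) × 19/9 ÷ 16 tbsp/cup × 125 g/cup ≈ 44 g
cream cheese: 225 g × 19/9 ÷ 28.35 g/oz ≈ 17 oz
heavy cream: 1 tbsp × 19/9 ÷ 16 tbsp/cup × 238 g/cup ≈ 31 g
pumpkin purée: 0.5 lb × 19/9 × 16 oz/lb × 28.35 g/oz ≈ 479 g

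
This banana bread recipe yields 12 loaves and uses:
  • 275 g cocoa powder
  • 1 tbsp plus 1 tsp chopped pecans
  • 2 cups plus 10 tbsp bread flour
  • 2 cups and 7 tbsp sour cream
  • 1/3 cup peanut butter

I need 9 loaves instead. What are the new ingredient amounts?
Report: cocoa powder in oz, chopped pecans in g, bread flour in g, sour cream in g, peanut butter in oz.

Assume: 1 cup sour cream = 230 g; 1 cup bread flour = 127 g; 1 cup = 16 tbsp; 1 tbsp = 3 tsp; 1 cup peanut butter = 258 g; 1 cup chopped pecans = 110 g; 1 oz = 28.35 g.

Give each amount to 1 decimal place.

Scaling factor: 9/12 = 3/4 = 0.75.
cocoa powder: 275 g × 3/4 ÷ 28.35 g/oz ≈ 7.3 oz
chopped pecans: (1 tbsp + 1 tsp = 4/3 tbsp) × 3/4 ÷ 16 tbsp/cup × 110 g/cup ≈ 6.9 g
bread flour: (2 cup + 10 tbsp = 2.625 cup) × 3/4 × 127 g/cup ≈ 250.0 g
sour cream: (2 cup + 7 tbsp = 2.4375 cup) × 3/4 × 230 g/cup ≈ 420.5 g
peanut butter: 1/3 cup × 3/4 × 258 g/cup ÷ 28.35 g/oz ≈ 2.3 oz

cocoa powder: 7.3 oz; chopped pecans: 6.9 g; bread flour: 250.0 g; sour cream: 420.5 g; peanut butter: 2.3 oz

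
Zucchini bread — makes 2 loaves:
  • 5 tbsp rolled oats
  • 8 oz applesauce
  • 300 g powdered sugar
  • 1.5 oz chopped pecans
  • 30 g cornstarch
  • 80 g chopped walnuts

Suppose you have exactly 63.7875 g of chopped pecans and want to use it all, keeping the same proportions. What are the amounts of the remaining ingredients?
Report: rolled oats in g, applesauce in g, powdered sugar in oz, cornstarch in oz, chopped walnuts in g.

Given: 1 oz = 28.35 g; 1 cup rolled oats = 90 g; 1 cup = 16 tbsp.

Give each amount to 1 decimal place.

rolled oats: 42.2 g; applesauce: 340.2 g; powdered sugar: 15.9 oz; cornstarch: 1.6 oz; chopped walnuts: 120.0 g

The original recipe has 42.525 g of chopped pecans, so the scaling factor is 63.7875 ÷ 42.525 = 3/2 = 1.5.
rolled oats: 5 tbsp × 3/2 ÷ 16 tbsp/cup × 90 g/cup ≈ 42.2 g
applesauce: 8 oz × 3/2 × 28.35 g/oz = 340.2 g
powdered sugar: 300 g × 3/2 ÷ 28.35 g/oz ≈ 15.9 oz
cornstarch: 30 g × 3/2 ÷ 28.35 g/oz ≈ 1.6 oz
chopped walnuts: 80 g × 3/2 = 120.0 g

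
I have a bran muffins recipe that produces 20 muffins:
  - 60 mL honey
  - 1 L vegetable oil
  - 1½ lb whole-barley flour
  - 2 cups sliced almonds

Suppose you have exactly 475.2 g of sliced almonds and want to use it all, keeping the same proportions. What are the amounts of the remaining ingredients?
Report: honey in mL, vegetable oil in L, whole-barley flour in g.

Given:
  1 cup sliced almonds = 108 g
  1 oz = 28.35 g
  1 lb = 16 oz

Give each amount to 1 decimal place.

The original recipe has 216 g of sliced almonds, so the scaling factor is 475.2 ÷ 216 = 11/5 = 2.2.
honey: 60 mL × 11/5 = 132.0 mL
vegetable oil: 1 L × 11/5 = 2.2 L
whole-barley flour: 1.5 lb × 11/5 × 16 oz/lb × 28.35 g/oz ≈ 1496.9 g

honey: 132.0 mL; vegetable oil: 2.2 L; whole-barley flour: 1496.9 g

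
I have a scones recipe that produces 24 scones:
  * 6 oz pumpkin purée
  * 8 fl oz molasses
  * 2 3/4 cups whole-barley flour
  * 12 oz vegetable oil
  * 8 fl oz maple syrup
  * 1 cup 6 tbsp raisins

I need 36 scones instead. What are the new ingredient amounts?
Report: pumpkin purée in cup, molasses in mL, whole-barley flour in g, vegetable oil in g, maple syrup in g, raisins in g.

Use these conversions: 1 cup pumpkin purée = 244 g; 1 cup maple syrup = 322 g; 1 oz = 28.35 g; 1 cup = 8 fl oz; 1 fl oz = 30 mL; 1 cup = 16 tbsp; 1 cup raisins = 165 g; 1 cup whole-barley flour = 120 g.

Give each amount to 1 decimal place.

Scaling factor: 36/24 = 3/2 = 1.5.
pumpkin purée: 6 oz × 3/2 × 28.35 g/oz ÷ 244 g/cup ≈ 1.0 cup
molasses: 8 fl oz × 3/2 × 30 mL/fl oz = 360.0 mL
whole-barley flour: 2.75 cup × 3/2 × 120 g/cup = 495.0 g
vegetable oil: 12 oz × 3/2 × 28.35 g/oz = 510.3 g
maple syrup: 8 fl oz × 3/2 ÷ 8 fl oz/cup × 322 g/cup = 483.0 g
raisins: (1 cup + 6 tbsp = 1.375 cup) × 3/2 × 165 g/cup ≈ 340.3 g

pumpkin purée: 1.0 cup; molasses: 360.0 mL; whole-barley flour: 495.0 g; vegetable oil: 510.3 g; maple syrup: 483.0 g; raisins: 340.3 g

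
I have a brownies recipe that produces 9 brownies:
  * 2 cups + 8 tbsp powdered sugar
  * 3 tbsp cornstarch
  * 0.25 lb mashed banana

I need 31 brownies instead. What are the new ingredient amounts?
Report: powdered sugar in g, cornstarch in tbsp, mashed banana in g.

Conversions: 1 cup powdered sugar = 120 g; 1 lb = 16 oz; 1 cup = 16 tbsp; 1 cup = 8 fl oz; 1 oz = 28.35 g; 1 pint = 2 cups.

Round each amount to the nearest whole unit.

powdered sugar: 1033 g; cornstarch: 10 tbsp; mashed banana: 391 g

Scaling factor: 31/9.
powdered sugar: (2 cup + 8 tbsp = 2.5 cup) × 31/9 × 120 g/cup ≈ 1033 g
cornstarch: 3 tbsp × 31/9 ≈ 10 tbsp
mashed banana: 0.25 lb × 31/9 × 16 oz/lb × 28.35 g/oz ≈ 391 g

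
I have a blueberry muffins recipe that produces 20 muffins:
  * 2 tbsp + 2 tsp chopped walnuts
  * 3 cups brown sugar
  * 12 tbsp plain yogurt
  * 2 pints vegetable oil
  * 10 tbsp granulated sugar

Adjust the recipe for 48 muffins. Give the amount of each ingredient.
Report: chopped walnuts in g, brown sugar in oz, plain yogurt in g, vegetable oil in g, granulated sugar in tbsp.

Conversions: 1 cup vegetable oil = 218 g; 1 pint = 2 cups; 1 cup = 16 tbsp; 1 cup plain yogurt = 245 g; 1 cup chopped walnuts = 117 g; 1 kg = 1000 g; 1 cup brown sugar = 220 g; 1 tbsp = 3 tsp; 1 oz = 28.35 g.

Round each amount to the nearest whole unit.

Scaling factor: 48/20 = 12/5 = 2.4.
chopped walnuts: (2 tbsp + 2 tsp = 8/3 tbsp) × 12/5 ÷ 16 tbsp/cup × 117 g/cup ≈ 47 g
brown sugar: 3 cup × 12/5 × 220 g/cup ÷ 28.35 g/oz ≈ 56 oz
plain yogurt: 12 tbsp × 12/5 ÷ 16 tbsp/cup × 245 g/cup = 441 g
vegetable oil: 2 pint × 12/5 × 2 cup/pint × 218 g/cup ≈ 2093 g
granulated sugar: 10 tbsp × 12/5 = 24 tbsp

chopped walnuts: 47 g; brown sugar: 56 oz; plain yogurt: 441 g; vegetable oil: 2093 g; granulated sugar: 24 tbsp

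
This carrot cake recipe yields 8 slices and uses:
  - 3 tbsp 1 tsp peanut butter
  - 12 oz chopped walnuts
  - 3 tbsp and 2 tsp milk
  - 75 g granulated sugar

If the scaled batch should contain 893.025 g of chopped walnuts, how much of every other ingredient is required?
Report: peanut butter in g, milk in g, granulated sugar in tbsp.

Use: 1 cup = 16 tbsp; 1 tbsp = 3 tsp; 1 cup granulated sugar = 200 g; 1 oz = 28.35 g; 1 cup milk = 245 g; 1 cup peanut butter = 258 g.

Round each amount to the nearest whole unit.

peanut butter: 141 g; milk: 147 g; granulated sugar: 16 tbsp

The original recipe has 340.2 g of chopped walnuts, so the scaling factor is 893.025 ÷ 340.2 = 21/8 = 2.625.
peanut butter: (3 tbsp + 1 tsp = 10/3 tbsp) × 21/8 ÷ 16 tbsp/cup × 258 g/cup ≈ 141 g
milk: (3 tbsp + 2 tsp = 11/3 tbsp) × 21/8 ÷ 16 tbsp/cup × 245 g/cup ≈ 147 g
granulated sugar: 75 g × 21/8 ÷ 200 g/cup × 16 tbsp/cup ≈ 16 tbsp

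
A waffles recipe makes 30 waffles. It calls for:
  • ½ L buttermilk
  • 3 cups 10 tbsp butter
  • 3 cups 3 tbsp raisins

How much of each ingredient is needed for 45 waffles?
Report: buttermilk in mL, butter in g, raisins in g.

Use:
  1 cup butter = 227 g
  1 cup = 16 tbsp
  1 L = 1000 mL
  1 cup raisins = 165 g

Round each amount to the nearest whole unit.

Scaling factor: 45/30 = 3/2 = 1.5.
buttermilk: 0.5 L × 3/2 × 1000 mL/L = 750 mL
butter: (3 cup + 10 tbsp = 3.625 cup) × 3/2 × 227 g/cup ≈ 1234 g
raisins: (3 cup + 3 tbsp = 3.1875 cup) × 3/2 × 165 g/cup ≈ 789 g

buttermilk: 750 mL; butter: 1234 g; raisins: 789 g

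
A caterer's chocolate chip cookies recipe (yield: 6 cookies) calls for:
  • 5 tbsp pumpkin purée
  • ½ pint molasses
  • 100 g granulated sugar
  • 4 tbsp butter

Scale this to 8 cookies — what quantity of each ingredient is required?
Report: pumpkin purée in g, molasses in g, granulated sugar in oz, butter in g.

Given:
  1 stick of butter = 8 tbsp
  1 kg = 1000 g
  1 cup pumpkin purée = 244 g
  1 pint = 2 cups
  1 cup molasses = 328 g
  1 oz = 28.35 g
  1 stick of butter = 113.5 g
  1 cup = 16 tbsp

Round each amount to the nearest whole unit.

Scaling factor: 8/6 = 4/3.
pumpkin purée: 5 tbsp × 4/3 ÷ 16 tbsp/cup × 244 g/cup ≈ 102 g
molasses: 0.5 pint × 4/3 × 2 cup/pint × 328 g/cup ≈ 437 g
granulated sugar: 100 g × 4/3 ÷ 28.35 g/oz ≈ 5 oz
butter: 4 tbsp × 4/3 ÷ 8 tbsp/stick × 113.5 g/stick ≈ 76 g

pumpkin purée: 102 g; molasses: 437 g; granulated sugar: 5 oz; butter: 76 g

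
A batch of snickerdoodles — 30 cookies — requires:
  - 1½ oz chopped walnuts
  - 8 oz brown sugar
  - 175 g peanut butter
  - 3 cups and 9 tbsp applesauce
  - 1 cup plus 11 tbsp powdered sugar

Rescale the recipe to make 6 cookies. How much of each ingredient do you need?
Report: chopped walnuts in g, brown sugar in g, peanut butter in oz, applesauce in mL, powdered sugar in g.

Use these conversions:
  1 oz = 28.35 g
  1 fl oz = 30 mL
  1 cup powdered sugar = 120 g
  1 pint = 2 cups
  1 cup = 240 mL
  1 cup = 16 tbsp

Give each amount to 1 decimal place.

chopped walnuts: 8.5 g; brown sugar: 45.4 g; peanut butter: 1.2 oz; applesauce: 171.0 mL; powdered sugar: 40.5 g

Scaling factor: 6/30 = 1/5 = 0.2.
chopped walnuts: 1.5 oz × 1/5 × 28.35 g/oz ≈ 8.5 g
brown sugar: 8 oz × 1/5 × 28.35 g/oz ≈ 45.4 g
peanut butter: 175 g × 1/5 ÷ 28.35 g/oz ≈ 1.2 oz
applesauce: (3 cup + 9 tbsp = 3.5625 cup) × 1/5 × 240 mL/cup = 171.0 mL
powdered sugar: (1 cup + 11 tbsp = 1.6875 cup) × 1/5 × 120 g/cup = 40.5 g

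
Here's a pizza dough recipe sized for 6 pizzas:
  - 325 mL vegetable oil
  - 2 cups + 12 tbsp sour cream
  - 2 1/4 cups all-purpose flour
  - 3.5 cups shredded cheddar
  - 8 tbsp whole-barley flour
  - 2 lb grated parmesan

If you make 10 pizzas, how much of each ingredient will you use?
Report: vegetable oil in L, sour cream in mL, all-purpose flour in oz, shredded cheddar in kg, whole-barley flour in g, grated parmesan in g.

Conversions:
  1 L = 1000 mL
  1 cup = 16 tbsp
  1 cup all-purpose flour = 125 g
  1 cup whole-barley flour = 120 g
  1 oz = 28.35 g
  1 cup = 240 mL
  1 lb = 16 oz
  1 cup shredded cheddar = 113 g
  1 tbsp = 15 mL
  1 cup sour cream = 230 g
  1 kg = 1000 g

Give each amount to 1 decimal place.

Scaling factor: 10/6 = 5/3.
vegetable oil: 325 mL × 5/3 ÷ 1000 mL/L ≈ 0.5 L
sour cream: (2 cup + 12 tbsp = 2.75 cup) × 5/3 × 240 mL/cup = 1100.0 mL
all-purpose flour: 2.25 cup × 5/3 × 125 g/cup ÷ 28.35 g/oz ≈ 16.5 oz
shredded cheddar: 3.5 cup × 5/3 × 113 g/cup ÷ 1000 g/kg ≈ 0.7 kg
whole-barley flour: 8 tbsp × 5/3 ÷ 16 tbsp/cup × 120 g/cup = 100.0 g
grated parmesan: 2 lb × 5/3 × 16 oz/lb × 28.35 g/oz = 1512.0 g

vegetable oil: 0.5 L; sour cream: 1100.0 mL; all-purpose flour: 16.5 oz; shredded cheddar: 0.7 kg; whole-barley flour: 100.0 g; grated parmesan: 1512.0 g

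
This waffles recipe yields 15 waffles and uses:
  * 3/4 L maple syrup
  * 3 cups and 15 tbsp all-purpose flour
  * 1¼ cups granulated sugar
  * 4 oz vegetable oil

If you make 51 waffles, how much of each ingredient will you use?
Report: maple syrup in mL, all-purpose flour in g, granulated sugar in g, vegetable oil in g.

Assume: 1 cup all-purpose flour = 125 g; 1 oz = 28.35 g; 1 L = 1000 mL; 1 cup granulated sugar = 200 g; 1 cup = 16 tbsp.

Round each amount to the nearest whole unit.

maple syrup: 2550 mL; all-purpose flour: 1673 g; granulated sugar: 850 g; vegetable oil: 386 g

Scaling factor: 51/15 = 17/5 = 3.4.
maple syrup: 0.75 L × 17/5 × 1000 mL/L = 2550 mL
all-purpose flour: (3 cup + 15 tbsp = 3.9375 cup) × 17/5 × 125 g/cup ≈ 1673 g
granulated sugar: 1.25 cup × 17/5 × 200 g/cup = 850 g
vegetable oil: 4 oz × 17/5 × 28.35 g/oz ≈ 386 g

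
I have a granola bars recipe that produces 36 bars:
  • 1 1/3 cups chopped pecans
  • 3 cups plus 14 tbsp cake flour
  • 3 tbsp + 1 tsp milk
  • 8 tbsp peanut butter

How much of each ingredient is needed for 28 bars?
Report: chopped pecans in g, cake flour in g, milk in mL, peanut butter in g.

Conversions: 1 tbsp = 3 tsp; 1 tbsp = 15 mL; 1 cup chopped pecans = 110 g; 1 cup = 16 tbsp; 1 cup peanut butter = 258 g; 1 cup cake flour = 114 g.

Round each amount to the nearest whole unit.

chopped pecans: 114 g; cake flour: 344 g; milk: 39 mL; peanut butter: 100 g

Scaling factor: 28/36 = 7/9.
chopped pecans: 4/3 cup × 7/9 × 110 g/cup ≈ 114 g
cake flour: (3 cup + 14 tbsp = 3.875 cup) × 7/9 × 114 g/cup ≈ 344 g
milk: (3 tbsp + 1 tsp = 10/3 tbsp) × 7/9 × 15 mL/tbsp ≈ 39 mL
peanut butter: 8 tbsp × 7/9 ÷ 16 tbsp/cup × 258 g/cup ≈ 100 g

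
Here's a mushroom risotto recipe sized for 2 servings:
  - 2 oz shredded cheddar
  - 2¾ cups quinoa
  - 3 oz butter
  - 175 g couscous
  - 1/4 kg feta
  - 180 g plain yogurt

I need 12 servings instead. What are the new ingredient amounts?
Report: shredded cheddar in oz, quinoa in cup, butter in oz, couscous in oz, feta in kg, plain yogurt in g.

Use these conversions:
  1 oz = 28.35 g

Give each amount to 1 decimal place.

Scaling factor: 12/2 = 6.
shredded cheddar: 2 oz × 6 = 12.0 oz
quinoa: 2.75 cup × 6 = 16.5 cup
butter: 3 oz × 6 = 18.0 oz
couscous: 175 g × 6 ÷ 28.35 g/oz ≈ 37.0 oz
feta: 0.25 kg × 6 = 1.5 kg
plain yogurt: 180 g × 6 = 1080.0 g

shredded cheddar: 12.0 oz; quinoa: 16.5 cup; butter: 18.0 oz; couscous: 37.0 oz; feta: 1.5 kg; plain yogurt: 1080.0 g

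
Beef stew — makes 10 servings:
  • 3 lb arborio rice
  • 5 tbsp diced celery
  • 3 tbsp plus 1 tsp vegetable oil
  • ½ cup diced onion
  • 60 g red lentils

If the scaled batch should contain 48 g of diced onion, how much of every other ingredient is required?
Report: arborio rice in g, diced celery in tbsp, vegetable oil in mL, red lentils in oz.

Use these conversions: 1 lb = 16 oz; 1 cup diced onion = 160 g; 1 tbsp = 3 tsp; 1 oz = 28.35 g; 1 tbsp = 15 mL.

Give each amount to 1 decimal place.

The original recipe has 80 g of diced onion, so the scaling factor is 48 ÷ 80 = 3/5 = 0.6.
arborio rice: 3 lb × 3/5 × 16 oz/lb × 28.35 g/oz ≈ 816.5 g
diced celery: 5 tbsp × 3/5 = 3.0 tbsp
vegetable oil: (3 tbsp + 1 tsp = 10/3 tbsp) × 3/5 × 15 mL/tbsp = 30.0 mL
red lentils: 60 g × 3/5 ÷ 28.35 g/oz ≈ 1.3 oz

arborio rice: 816.5 g; diced celery: 3.0 tbsp; vegetable oil: 30.0 mL; red lentils: 1.3 oz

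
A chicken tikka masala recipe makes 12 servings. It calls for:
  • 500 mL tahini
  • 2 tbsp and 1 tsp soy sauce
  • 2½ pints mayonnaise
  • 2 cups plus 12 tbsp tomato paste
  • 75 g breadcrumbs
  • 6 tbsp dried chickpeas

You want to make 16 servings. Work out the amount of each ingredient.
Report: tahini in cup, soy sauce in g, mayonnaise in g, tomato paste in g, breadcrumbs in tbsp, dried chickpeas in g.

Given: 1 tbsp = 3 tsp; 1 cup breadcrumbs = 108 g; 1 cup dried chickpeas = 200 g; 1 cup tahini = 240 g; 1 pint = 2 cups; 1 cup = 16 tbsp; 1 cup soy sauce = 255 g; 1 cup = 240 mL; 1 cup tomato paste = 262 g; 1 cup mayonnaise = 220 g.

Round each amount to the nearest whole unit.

tahini: 3 cup; soy sauce: 50 g; mayonnaise: 1467 g; tomato paste: 961 g; breadcrumbs: 15 tbsp; dried chickpeas: 100 g

Scaling factor: 16/12 = 4/3.
tahini: 500 mL × 4/3 ÷ 240 mL/cup ≈ 3 cup
soy sauce: (2 tbsp + 1 tsp = 7/3 tbsp) × 4/3 ÷ 16 tbsp/cup × 255 g/cup ≈ 50 g
mayonnaise: 2.5 pint × 4/3 × 2 cup/pint × 220 g/cup ≈ 1467 g
tomato paste: (2 cup + 12 tbsp = 2.75 cup) × 4/3 × 262 g/cup ≈ 961 g
breadcrumbs: 75 g × 4/3 ÷ 108 g/cup × 16 tbsp/cup ≈ 15 tbsp
dried chickpeas: 6 tbsp × 4/3 ÷ 16 tbsp/cup × 200 g/cup = 100 g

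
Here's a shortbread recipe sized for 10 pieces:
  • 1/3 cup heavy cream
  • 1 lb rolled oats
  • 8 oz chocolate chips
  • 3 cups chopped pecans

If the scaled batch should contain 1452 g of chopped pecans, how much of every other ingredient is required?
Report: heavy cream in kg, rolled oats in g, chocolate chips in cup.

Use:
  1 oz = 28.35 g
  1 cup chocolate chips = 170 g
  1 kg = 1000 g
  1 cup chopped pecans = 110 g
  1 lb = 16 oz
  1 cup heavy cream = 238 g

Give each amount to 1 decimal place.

The original recipe has 330 g of chopped pecans, so the scaling factor is 1452 ÷ 330 = 22/5 = 4.4.
heavy cream: 1/3 cup × 22/5 × 238 g/cup ÷ 1000 g/kg ≈ 0.3 kg
rolled oats: 1 lb × 22/5 × 16 oz/lb × 28.35 g/oz ≈ 1995.8 g
chocolate chips: 8 oz × 22/5 × 28.35 g/oz ÷ 170 g/cup ≈ 5.9 cup

heavy cream: 0.3 kg; rolled oats: 1995.8 g; chocolate chips: 5.9 cup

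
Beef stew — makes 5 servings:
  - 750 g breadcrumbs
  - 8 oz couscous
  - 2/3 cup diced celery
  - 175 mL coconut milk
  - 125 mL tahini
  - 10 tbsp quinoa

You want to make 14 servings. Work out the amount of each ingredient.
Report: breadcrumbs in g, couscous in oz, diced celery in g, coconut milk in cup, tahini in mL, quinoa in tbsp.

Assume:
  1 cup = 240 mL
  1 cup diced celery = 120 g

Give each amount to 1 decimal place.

breadcrumbs: 2100.0 g; couscous: 22.4 oz; diced celery: 224.0 g; coconut milk: 2.0 cup; tahini: 350.0 mL; quinoa: 28.0 tbsp

Scaling factor: 14/5 = 2.8.
breadcrumbs: 750 g × 14/5 = 2100.0 g
couscous: 8 oz × 14/5 = 22.4 oz
diced celery: 2/3 cup × 14/5 × 120 g/cup = 224.0 g
coconut milk: 175 mL × 14/5 ÷ 240 mL/cup ≈ 2.0 cup
tahini: 125 mL × 14/5 = 350.0 mL
quinoa: 10 tbsp × 14/5 = 28.0 tbsp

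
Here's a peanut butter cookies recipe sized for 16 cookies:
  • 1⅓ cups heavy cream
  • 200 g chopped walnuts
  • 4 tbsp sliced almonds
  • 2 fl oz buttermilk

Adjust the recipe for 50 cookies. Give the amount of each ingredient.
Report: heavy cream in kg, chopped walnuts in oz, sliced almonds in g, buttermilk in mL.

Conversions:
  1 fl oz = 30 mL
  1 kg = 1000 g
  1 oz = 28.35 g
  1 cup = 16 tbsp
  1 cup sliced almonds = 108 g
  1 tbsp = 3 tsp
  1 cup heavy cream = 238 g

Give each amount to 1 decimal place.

Scaling factor: 50/16 = 25/8 = 3.125.
heavy cream: 4/3 cup × 25/8 × 238 g/cup ÷ 1000 g/kg ≈ 1.0 kg
chopped walnuts: 200 g × 25/8 ÷ 28.35 g/oz ≈ 22.0 oz
sliced almonds: 4 tbsp × 25/8 ÷ 16 tbsp/cup × 108 g/cup ≈ 84.4 g
buttermilk: 2 fl oz × 25/8 × 30 mL/fl oz = 187.5 mL

heavy cream: 1.0 kg; chopped walnuts: 22.0 oz; sliced almonds: 84.4 g; buttermilk: 187.5 mL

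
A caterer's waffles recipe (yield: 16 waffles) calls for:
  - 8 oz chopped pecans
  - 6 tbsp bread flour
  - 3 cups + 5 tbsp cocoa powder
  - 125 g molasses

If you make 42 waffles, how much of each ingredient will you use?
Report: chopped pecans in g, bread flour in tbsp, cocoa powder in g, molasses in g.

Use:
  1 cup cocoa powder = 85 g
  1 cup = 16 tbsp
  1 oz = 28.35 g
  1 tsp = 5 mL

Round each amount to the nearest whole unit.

Scaling factor: 42/16 = 21/8 = 2.625.
chopped pecans: 8 oz × 21/8 × 28.35 g/oz ≈ 595 g
bread flour: 6 tbsp × 21/8 ≈ 16 tbsp
cocoa powder: (3 cup + 5 tbsp = 3.3125 cup) × 21/8 × 85 g/cup ≈ 739 g
molasses: 125 g × 21/8 ≈ 328 g

chopped pecans: 595 g; bread flour: 16 tbsp; cocoa powder: 739 g; molasses: 328 g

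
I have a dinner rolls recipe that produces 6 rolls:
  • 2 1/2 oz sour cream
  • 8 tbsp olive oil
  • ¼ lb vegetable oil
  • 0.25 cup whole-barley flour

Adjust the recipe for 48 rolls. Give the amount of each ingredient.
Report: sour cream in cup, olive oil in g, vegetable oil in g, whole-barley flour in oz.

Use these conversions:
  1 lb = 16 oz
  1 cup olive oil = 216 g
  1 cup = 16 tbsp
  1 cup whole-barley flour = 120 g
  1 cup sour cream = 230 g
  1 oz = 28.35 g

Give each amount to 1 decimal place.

sour cream: 2.5 cup; olive oil: 864.0 g; vegetable oil: 907.2 g; whole-barley flour: 8.5 oz

Scaling factor: 48/6 = 8.
sour cream: 2.5 oz × 8 × 28.35 g/oz ÷ 230 g/cup ≈ 2.5 cup
olive oil: 8 tbsp × 8 ÷ 16 tbsp/cup × 216 g/cup = 864.0 g
vegetable oil: 0.25 lb × 8 × 16 oz/lb × 28.35 g/oz = 907.2 g
whole-barley flour: 0.25 cup × 8 × 120 g/cup ÷ 28.35 g/oz ≈ 8.5 oz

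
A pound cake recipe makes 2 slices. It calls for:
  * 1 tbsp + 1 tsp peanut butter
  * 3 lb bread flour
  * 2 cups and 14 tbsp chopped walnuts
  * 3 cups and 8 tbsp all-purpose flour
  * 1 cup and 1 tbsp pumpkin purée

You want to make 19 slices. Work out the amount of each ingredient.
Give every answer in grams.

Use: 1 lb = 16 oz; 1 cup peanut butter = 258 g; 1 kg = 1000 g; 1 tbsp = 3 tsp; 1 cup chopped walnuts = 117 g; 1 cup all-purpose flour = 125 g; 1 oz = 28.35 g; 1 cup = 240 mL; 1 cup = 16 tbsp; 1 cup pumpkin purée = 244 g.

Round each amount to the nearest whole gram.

peanut butter: 204 g; bread flour: 12928 g; chopped walnuts: 3196 g; all-purpose flour: 4156 g; pumpkin purée: 2463 g

Scaling factor: 19/2 = 9.5.
peanut butter: (1 tbsp + 1 tsp = 4/3 tbsp) × 19/2 ÷ 16 tbsp/cup × 258 g/cup ≈ 204 g
bread flour: 3 lb × 19/2 × 16 oz/lb × 28.35 g/oz ≈ 12928 g
chopped walnuts: (2 cup + 14 tbsp = 2.875 cup) × 19/2 × 117 g/cup ≈ 3196 g
all-purpose flour: (3 cup + 8 tbsp = 3.5 cup) × 19/2 × 125 g/cup ≈ 4156 g
pumpkin purée: (1 cup + 1 tbsp = 1.0625 cup) × 19/2 × 244 g/cup ≈ 2463 g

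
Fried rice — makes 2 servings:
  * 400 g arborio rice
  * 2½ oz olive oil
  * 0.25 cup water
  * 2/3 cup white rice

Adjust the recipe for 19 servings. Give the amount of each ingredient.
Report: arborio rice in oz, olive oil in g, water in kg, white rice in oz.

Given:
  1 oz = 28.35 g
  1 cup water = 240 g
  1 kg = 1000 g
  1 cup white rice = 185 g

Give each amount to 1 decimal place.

arborio rice: 134.0 oz; olive oil: 673.3 g; water: 0.6 kg; white rice: 41.3 oz

Scaling factor: 19/2 = 9.5.
arborio rice: 400 g × 19/2 ÷ 28.35 g/oz ≈ 134.0 oz
olive oil: 2.5 oz × 19/2 × 28.35 g/oz ≈ 673.3 g
water: 0.25 cup × 19/2 × 240 g/cup ÷ 1000 g/kg ≈ 0.6 kg
white rice: 2/3 cup × 19/2 × 185 g/cup ÷ 28.35 g/oz ≈ 41.3 oz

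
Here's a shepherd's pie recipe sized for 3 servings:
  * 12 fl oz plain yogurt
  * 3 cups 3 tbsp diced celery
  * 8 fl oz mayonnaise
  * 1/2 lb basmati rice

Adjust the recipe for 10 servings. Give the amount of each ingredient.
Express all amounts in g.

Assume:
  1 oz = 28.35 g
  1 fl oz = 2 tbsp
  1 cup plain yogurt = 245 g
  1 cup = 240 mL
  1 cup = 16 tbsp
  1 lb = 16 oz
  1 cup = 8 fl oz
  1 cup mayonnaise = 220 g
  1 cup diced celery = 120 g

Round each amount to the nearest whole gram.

plain yogurt: 1225 g; diced celery: 1275 g; mayonnaise: 733 g; basmati rice: 756 g

Scaling factor: 10/3.
plain yogurt: 12 fl oz × 10/3 ÷ 8 fl oz/cup × 245 g/cup = 1225 g
diced celery: (3 cup + 3 tbsp = 3.1875 cup) × 10/3 × 120 g/cup = 1275 g
mayonnaise: 8 fl oz × 10/3 ÷ 8 fl oz/cup × 220 g/cup ≈ 733 g
basmati rice: 0.5 lb × 10/3 × 16 oz/lb × 28.35 g/oz = 756 g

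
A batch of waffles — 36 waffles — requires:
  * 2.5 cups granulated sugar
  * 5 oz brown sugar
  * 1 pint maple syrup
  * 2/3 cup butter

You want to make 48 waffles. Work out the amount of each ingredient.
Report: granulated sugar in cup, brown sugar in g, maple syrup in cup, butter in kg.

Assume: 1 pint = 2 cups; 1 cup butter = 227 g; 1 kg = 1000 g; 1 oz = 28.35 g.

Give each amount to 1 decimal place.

granulated sugar: 3.3 cup; brown sugar: 189.0 g; maple syrup: 2.7 cup; butter: 0.2 kg

Scaling factor: 48/36 = 4/3.
granulated sugar: 2.5 cup × 4/3 ≈ 3.3 cup
brown sugar: 5 oz × 4/3 × 28.35 g/oz = 189.0 g
maple syrup: 1 pint × 4/3 × 2 cup/pint ≈ 2.7 cup
butter: 2/3 cup × 4/3 × 227 g/cup ÷ 1000 g/kg ≈ 0.2 kg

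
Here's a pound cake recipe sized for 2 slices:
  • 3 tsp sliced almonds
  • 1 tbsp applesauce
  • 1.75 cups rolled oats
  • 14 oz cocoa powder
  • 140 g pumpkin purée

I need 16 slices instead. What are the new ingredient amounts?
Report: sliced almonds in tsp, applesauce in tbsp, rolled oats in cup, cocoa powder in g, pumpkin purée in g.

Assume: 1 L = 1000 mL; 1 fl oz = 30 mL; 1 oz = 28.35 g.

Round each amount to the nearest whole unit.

sliced almonds: 24 tsp; applesauce: 8 tbsp; rolled oats: 14 cup; cocoa powder: 3175 g; pumpkin purée: 1120 g

Scaling factor: 16/2 = 8.
sliced almonds: 3 tsp × 8 = 24 tsp
applesauce: 1 tbsp × 8 = 8 tbsp
rolled oats: 1.75 cup × 8 = 14 cup
cocoa powder: 14 oz × 8 × 28.35 g/oz ≈ 3175 g
pumpkin purée: 140 g × 8 = 1120 g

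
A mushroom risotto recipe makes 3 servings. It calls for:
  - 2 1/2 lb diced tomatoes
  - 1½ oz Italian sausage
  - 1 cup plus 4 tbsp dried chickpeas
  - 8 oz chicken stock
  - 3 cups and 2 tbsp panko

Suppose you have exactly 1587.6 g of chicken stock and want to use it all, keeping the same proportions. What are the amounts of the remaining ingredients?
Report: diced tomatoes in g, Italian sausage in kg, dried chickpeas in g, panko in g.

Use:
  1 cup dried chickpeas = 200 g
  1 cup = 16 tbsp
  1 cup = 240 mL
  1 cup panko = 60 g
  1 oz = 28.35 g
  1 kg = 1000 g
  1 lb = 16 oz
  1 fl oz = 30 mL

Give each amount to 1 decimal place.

diced tomatoes: 7938.0 g; Italian sausage: 0.3 kg; dried chickpeas: 1750.0 g; panko: 1312.5 g

The original recipe has 226.8 g of chicken stock, so the scaling factor is 1587.6 ÷ 226.8 = 7.
diced tomatoes: 2.5 lb × 7 × 16 oz/lb × 28.35 g/oz = 7938.0 g
Italian sausage: 1.5 oz × 7 × 28.35 g/oz ÷ 1000 g/kg ≈ 0.3 kg
dried chickpeas: (1 cup + 4 tbsp = 1.25 cup) × 7 × 200 g/cup = 1750.0 g
panko: (3 cup + 2 tbsp = 3.125 cup) × 7 × 60 g/cup = 1312.5 g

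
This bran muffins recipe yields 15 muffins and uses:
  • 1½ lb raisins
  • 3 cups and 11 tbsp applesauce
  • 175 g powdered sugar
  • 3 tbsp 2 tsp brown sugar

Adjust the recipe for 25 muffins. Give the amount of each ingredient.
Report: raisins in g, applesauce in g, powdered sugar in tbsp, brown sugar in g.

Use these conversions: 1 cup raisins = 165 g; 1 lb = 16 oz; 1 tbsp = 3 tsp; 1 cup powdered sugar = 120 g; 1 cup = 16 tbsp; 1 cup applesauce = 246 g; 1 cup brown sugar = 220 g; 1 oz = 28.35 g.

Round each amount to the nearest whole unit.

raisins: 1134 g; applesauce: 1512 g; powdered sugar: 39 tbsp; brown sugar: 84 g

Scaling factor: 25/15 = 5/3.
raisins: 1.5 lb × 5/3 × 16 oz/lb × 28.35 g/oz = 1134 g
applesauce: (3 cup + 11 tbsp = 3.6875 cup) × 5/3 × 246 g/cup ≈ 1512 g
powdered sugar: 175 g × 5/3 ÷ 120 g/cup × 16 tbsp/cup ≈ 39 tbsp
brown sugar: (3 tbsp + 2 tsp = 11/3 tbsp) × 5/3 ÷ 16 tbsp/cup × 220 g/cup ≈ 84 g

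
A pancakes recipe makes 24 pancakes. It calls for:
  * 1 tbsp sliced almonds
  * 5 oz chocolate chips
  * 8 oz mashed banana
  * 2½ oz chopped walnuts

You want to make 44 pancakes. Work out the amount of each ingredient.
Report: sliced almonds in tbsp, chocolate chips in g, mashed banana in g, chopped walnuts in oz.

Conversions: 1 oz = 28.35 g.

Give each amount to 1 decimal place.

Scaling factor: 44/24 = 11/6.
sliced almonds: 1 tbsp × 11/6 ≈ 1.8 tbsp
chocolate chips: 5 oz × 11/6 × 28.35 g/oz ≈ 259.9 g
mashed banana: 8 oz × 11/6 × 28.35 g/oz = 415.8 g
chopped walnuts: 2.5 oz × 11/6 ≈ 4.6 oz

sliced almonds: 1.8 tbsp; chocolate chips: 259.9 g; mashed banana: 415.8 g; chopped walnuts: 4.6 oz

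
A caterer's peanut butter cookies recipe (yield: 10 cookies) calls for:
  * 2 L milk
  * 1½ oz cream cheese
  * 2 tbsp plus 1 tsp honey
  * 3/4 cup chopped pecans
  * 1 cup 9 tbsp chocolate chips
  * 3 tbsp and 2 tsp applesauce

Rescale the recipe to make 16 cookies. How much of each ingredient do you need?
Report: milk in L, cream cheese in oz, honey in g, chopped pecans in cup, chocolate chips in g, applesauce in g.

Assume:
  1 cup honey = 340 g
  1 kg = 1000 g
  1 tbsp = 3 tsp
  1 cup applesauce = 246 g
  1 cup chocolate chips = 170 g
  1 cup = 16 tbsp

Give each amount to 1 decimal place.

Scaling factor: 16/10 = 8/5 = 1.6.
milk: 2 L × 8/5 = 3.2 L
cream cheese: 1.5 oz × 8/5 = 2.4 oz
honey: (2 tbsp + 1 tsp = 7/3 tbsp) × 8/5 ÷ 16 tbsp/cup × 340 g/cup ≈ 79.3 g
chopped pecans: 0.75 cup × 8/5 = 1.2 cup
chocolate chips: (1 cup + 9 tbsp = 1.5625 cup) × 8/5 × 170 g/cup = 425.0 g
applesauce: (3 tbsp + 2 tsp = 11/3 tbsp) × 8/5 ÷ 16 tbsp/cup × 246 g/cup = 90.2 g

milk: 3.2 L; cream cheese: 2.4 oz; honey: 79.3 g; chopped pecans: 1.2 cup; chocolate chips: 425.0 g; applesauce: 90.2 g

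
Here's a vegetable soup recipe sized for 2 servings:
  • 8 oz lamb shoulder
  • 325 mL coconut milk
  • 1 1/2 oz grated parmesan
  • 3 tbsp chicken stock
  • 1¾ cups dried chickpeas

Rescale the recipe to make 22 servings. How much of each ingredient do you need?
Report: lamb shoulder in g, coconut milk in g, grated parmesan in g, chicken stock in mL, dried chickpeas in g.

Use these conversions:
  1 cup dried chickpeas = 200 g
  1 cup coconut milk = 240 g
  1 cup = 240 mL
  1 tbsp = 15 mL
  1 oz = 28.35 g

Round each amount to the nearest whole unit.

Scaling factor: 22/2 = 11.
lamb shoulder: 8 oz × 11 × 28.35 g/oz ≈ 2495 g
coconut milk: 325 mL × 11 ÷ 240 mL/cup × 240 g/cup = 3575 g
grated parmesan: 1.5 oz × 11 × 28.35 g/oz ≈ 468 g
chicken stock: 3 tbsp × 11 × 15 mL/tbsp = 495 mL
dried chickpeas: 1.75 cup × 11 × 200 g/cup = 3850 g

lamb shoulder: 2495 g; coconut milk: 3575 g; grated parmesan: 468 g; chicken stock: 495 mL; dried chickpeas: 3850 g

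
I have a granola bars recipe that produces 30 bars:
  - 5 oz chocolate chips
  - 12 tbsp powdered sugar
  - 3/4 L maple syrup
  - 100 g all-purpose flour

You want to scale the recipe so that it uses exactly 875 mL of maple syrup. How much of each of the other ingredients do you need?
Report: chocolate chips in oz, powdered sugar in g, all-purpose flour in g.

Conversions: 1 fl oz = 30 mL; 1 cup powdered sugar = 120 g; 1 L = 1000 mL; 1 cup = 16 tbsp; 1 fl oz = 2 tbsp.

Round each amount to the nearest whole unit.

The original recipe has 750 mL of maple syrup, so the scaling factor is 875 ÷ 750 = 7/6.
chocolate chips: 5 oz × 7/6 ≈ 6 oz
powdered sugar: 12 tbsp × 7/6 ÷ 16 tbsp/cup × 120 g/cup = 105 g
all-purpose flour: 100 g × 7/6 ≈ 117 g

chocolate chips: 6 oz; powdered sugar: 105 g; all-purpose flour: 117 g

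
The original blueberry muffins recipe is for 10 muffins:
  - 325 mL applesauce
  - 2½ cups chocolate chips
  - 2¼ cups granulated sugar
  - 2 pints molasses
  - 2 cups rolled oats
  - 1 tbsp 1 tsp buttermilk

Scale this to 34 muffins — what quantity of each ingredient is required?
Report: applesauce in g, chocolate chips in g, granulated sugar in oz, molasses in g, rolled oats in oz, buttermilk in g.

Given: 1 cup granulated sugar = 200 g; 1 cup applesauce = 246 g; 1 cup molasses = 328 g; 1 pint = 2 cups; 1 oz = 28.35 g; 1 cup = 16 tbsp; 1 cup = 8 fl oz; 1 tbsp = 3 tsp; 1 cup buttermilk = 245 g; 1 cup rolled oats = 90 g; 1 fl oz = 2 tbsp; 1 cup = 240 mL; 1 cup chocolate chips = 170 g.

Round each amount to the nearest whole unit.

applesauce: 1133 g; chocolate chips: 1445 g; granulated sugar: 54 oz; molasses: 4461 g; rolled oats: 22 oz; buttermilk: 69 g

Scaling factor: 34/10 = 17/5 = 3.4.
applesauce: 325 mL × 17/5 ÷ 240 mL/cup × 246 g/cup ≈ 1133 g
chocolate chips: 2.5 cup × 17/5 × 170 g/cup = 1445 g
granulated sugar: 2.25 cup × 17/5 × 200 g/cup ÷ 28.35 g/oz ≈ 54 oz
molasses: 2 pint × 17/5 × 2 cup/pint × 328 g/cup ≈ 4461 g
rolled oats: 2 cup × 17/5 × 90 g/cup ÷ 28.35 g/oz ≈ 22 oz
buttermilk: (1 tbsp + 1 tsp = 4/3 tbsp) × 17/5 ÷ 16 tbsp/cup × 245 g/cup ≈ 69 g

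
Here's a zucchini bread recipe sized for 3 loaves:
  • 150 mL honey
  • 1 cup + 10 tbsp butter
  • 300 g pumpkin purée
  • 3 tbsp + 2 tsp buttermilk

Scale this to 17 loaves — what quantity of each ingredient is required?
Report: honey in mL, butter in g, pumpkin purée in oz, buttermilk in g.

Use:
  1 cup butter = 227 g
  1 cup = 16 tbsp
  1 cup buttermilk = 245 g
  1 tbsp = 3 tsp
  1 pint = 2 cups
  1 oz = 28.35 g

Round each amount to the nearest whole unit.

honey: 850 mL; butter: 2090 g; pumpkin purée: 60 oz; buttermilk: 318 g

Scaling factor: 17/3.
honey: 150 mL × 17/3 = 850 mL
butter: (1 cup + 10 tbsp = 1.625 cup) × 17/3 × 227 g/cup ≈ 2090 g
pumpkin purée: 300 g × 17/3 ÷ 28.35 g/oz ≈ 60 oz
buttermilk: (3 tbsp + 2 tsp = 11/3 tbsp) × 17/3 ÷ 16 tbsp/cup × 245 g/cup ≈ 318 g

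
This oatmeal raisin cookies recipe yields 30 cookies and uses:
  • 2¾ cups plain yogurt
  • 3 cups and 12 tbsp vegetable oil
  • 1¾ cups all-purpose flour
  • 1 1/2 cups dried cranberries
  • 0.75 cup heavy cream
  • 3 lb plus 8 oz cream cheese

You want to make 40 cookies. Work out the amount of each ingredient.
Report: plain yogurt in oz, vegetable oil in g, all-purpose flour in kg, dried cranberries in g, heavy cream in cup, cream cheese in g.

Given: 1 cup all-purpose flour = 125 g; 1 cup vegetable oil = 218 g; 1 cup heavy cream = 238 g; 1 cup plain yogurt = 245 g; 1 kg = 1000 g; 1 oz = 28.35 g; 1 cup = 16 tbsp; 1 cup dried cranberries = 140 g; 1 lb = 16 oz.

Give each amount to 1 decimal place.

plain yogurt: 31.7 oz; vegetable oil: 1090.0 g; all-purpose flour: 0.3 kg; dried cranberries: 280.0 g; heavy cream: 1.0 cup; cream cheese: 2116.8 g

Scaling factor: 40/30 = 4/3.
plain yogurt: 2.75 cup × 4/3 × 245 g/cup ÷ 28.35 g/oz ≈ 31.7 oz
vegetable oil: (3 cup + 12 tbsp = 3.75 cup) × 4/3 × 218 g/cup = 1090.0 g
all-purpose flour: 1.75 cup × 4/3 × 125 g/cup ÷ 1000 g/kg ≈ 0.3 kg
dried cranberries: 1.5 cup × 4/3 × 140 g/cup = 280.0 g
heavy cream: 0.75 cup × 4/3 = 1.0 cup
cream cheese: (3 lb + 8 oz = 3.5 lb) × 4/3 × 16 oz/lb × 28.35 g/oz = 2116.8 g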